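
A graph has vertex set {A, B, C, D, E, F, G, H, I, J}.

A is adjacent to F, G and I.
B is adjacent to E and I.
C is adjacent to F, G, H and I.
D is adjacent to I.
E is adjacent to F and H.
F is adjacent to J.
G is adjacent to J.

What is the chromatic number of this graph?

The cycle I-B-E-H-C-I has odd length 5, so it cannot be 2-colored; at least 3 colors are needed.
3 colors suffice: color 1 → {F, G, H, I}; color 2 → {A, C, D, E, J}; color 3 → {B}. No two adjacent vertices share a color.

3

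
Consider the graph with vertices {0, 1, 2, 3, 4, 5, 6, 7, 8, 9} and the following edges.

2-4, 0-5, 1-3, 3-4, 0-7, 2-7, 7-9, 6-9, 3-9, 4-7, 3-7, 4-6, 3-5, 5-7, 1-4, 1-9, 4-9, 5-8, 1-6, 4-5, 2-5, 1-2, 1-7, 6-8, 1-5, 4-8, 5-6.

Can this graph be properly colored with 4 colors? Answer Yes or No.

No

1, 2, 4, 5, 7 are pairwise adjacent (a clique of size 5), so at least 5 colors are needed.
So 4 colors are not enough.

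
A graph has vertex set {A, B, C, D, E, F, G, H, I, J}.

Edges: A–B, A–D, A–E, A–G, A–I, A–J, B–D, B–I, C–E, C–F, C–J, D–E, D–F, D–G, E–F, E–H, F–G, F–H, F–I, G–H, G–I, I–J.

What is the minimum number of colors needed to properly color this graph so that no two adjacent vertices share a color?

3

A, I, J form a triangle, so at least 3 colors are needed.
3 colors suffice: A=1, B=3, C=2, D=2, E=3, F=1, G=3, H=2, I=2, J=3. No two adjacent vertices share a color.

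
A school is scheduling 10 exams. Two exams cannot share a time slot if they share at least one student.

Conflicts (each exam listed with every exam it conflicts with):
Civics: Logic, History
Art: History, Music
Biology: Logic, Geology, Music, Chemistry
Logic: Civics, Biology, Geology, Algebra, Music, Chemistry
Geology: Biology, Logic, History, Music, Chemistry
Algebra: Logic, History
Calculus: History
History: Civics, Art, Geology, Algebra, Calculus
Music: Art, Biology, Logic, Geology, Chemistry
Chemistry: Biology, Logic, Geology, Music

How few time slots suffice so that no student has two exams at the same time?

5

Biology, Logic, Geology, Music, Chemistry pairwise conflict, so at least 5 time slots are needed.
5 time slots suffice: time slot 1 → {Logic, History}; time slot 2 → {Civics, Algebra, Calculus, Music}; time slot 3 → {Art, Geology}; time slot 4 → {Chemistry}; time slot 5 → {Biology}. Each listed conflict is separated.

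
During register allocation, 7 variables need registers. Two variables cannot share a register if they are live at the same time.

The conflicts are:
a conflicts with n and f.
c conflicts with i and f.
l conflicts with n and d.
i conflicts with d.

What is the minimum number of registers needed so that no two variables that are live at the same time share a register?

3

The cycle l-d-i-c-f-a-n-l has odd length 7, so it cannot be 2-colored; at least 3 registers are needed.
A valid assignment using 3 registers: a=3, c=1, l=2, i=2, n=1, d=1, f=2. Every pair that conflicts lands in different registers.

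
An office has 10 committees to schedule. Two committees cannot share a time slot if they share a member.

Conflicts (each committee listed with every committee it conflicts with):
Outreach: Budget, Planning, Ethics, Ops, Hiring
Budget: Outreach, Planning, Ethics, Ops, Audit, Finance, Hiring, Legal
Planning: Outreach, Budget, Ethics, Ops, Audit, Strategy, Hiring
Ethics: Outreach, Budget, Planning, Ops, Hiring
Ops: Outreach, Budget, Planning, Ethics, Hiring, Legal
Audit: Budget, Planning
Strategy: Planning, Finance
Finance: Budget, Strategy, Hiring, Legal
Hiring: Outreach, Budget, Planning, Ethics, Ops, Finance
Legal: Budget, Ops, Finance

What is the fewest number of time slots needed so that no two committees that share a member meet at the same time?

6

Outreach, Budget, Planning, Ethics, Ops, Hiring pairwise conflict, so at least 6 time slots are needed.
6 time slots suffice: Outreach=5, Budget=1, Planning=2, Ethics=6, Ops=3, Audit=3, Strategy=1, Finance=2, Hiring=4, Legal=4. Each listed conflict is separated.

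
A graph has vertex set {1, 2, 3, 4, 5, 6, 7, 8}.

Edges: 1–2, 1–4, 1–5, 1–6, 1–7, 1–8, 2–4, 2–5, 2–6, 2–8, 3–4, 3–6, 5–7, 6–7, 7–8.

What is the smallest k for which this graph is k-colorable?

1, 5, 7 are mutually adjacent, so at least 3 colors are needed.
3 colors suffice: 1=red, 2=blue, 3=red, 4=green, 5=green, 6=green, 7=blue, 8=green. Each edge has distinct colors on its endpoints.

3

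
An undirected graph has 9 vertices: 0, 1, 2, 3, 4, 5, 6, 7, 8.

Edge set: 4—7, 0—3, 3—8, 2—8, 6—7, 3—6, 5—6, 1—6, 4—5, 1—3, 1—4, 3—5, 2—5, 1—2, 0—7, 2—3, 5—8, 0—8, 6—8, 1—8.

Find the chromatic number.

4

1, 3, 6, 8 are pairwise adjacent (a clique of size 4), so at least 4 colors are needed.
One proper 4-coloring: 0=c, 1=c, 2=d, 3=b, 4=b, 5=c, 6=d, 7=a, 8=a. Every edge joins two different colors.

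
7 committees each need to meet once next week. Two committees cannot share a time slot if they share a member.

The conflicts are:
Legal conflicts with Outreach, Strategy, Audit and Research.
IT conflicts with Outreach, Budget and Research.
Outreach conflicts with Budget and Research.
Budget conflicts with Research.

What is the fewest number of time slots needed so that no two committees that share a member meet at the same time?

IT, Outreach, Budget, Research are mutually in conflict, so at least 4 time slots are needed.
4 time slots suffice: time slot 1 → {Legal, Budget}; time slot 2 → {Strategy, Audit, Research}; time slot 3 → {Outreach}; time slot 4 → {IT}. No two conflicting committees share a time slot.

4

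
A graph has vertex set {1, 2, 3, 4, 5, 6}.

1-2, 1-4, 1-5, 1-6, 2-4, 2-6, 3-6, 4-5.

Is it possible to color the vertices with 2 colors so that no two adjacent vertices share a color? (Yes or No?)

1, 2, 6 are pairwise adjacent, so at least 3 colors are needed.
So 2 colors are not enough.

No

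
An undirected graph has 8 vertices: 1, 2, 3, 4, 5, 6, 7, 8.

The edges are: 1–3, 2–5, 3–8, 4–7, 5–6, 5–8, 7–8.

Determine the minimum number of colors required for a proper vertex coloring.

5 and 8 are adjacent, so at least 2 colors are needed.
2 colors suffice: color a → {3, 5, 7}; color b → {1, 2, 4, 6, 8}. No two adjacent vertices share a color.

2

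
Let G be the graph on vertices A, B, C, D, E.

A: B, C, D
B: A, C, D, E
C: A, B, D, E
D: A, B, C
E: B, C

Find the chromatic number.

4

A, B, C, D are pairwise adjacent (a clique of size 4), so at least 4 colors are needed.
4 colors suffice: color 1 → {C}; color 2 → {B}; color 3 → {D, E}; color 4 → {A}. Every edge joins two different colors.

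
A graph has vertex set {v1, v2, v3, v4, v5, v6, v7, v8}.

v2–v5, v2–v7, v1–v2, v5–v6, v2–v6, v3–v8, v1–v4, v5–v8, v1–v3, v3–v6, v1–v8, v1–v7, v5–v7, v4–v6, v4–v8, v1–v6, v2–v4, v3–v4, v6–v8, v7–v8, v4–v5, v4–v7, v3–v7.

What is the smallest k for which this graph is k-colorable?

5

v1, v3, v4, v6, v8 form a clique, so at least 5 colors are needed.
A valid assignment using 5 colors: v1=2, v2=4, v3=5, v4=1, v5=2, v6=3, v7=3, v8=4. Each edge has distinct colors on its endpoints.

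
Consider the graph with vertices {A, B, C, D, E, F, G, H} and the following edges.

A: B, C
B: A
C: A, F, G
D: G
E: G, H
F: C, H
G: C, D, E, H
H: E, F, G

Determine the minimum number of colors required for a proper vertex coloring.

3

E, G, H are mutually adjacent, so at least 3 colors are needed.
3 colors suffice: A=1, B=2, C=2, D=2, E=3, F=1, G=1, H=2. Every edge joins two different colors.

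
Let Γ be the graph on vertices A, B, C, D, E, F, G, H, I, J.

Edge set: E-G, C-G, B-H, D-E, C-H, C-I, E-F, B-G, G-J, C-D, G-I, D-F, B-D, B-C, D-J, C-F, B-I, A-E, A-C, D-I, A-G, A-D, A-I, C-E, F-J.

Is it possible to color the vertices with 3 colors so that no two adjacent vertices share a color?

No

B, C, D, I are pairwise adjacent (a clique of size 4), so at least 4 colors are needed.
So 3 colors are not enough.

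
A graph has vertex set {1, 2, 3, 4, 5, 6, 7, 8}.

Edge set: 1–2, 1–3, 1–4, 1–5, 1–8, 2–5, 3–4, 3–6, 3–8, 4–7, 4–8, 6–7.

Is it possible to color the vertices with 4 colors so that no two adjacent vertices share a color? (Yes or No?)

Yes

The chromatic number is 4. 1, 3, 4, 8 are pairwise adjacent (a clique of size 4), so at least 4 colors are needed.
A valid assignment using 4 colors: 1=a, 2=b, 3=b, 4=c, 5=c, 6=c, 7=a, 8=d.
That is already a proper 4-coloring.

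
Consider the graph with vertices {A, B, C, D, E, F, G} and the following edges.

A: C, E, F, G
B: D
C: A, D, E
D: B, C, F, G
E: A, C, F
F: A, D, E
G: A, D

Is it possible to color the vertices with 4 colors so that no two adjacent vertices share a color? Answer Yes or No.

The chromatic number is 3. A, C, E are pairwise adjacent, so at least 3 colors are needed.
3 colors suffice: color 1 → {A, D}; color 2 → {B, C, F, G}; color 3 → {E}.
Since 4 ≥ 3, a proper 4-coloring certainly exists.

Yes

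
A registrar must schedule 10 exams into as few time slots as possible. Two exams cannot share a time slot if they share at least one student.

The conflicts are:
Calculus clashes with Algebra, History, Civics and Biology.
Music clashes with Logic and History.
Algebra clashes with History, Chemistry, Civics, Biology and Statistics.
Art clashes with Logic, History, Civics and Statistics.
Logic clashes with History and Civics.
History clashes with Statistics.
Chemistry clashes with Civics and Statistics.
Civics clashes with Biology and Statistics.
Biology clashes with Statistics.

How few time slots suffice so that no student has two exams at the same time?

Algebra, Civics, Biology, Statistics pairwise conflict, so at least 4 time slots are needed.
4 time slots suffice: time slot 1 → {History, Civics}; time slot 2 → {Calculus, Logic, Statistics}; time slot 3 → {Music, Algebra, Art}; time slot 4 → {Chemistry, Biology}. Every pair that conflicts lands in different time slots.

4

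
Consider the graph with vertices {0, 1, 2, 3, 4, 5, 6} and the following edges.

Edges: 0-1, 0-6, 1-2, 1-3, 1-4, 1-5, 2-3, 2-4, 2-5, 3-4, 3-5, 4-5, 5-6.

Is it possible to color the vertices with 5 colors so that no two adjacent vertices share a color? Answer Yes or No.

Yes

The chromatic number is 5. 1, 2, 3, 4, 5 are pairwise adjacent (a clique of size 5), so at least 5 colors are needed.
One proper 5-coloring: 0=a, 1=b, 2=d, 3=c, 4=e, 5=a, 6=b.
That is already a proper 5-coloring.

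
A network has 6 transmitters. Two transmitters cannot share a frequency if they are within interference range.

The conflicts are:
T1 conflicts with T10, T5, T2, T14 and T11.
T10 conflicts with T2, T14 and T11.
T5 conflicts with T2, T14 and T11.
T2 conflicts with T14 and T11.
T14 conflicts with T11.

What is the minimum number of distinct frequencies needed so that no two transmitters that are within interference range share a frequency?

T1, T10, T2, T14, T11 all conflict with each other, so at least 5 frequencies are needed.
Using 5 frequencies: T1=1, T10=5, T5=5, T2=3, T14=2, T11=4. Every pair that conflicts lands in different frequencies.

5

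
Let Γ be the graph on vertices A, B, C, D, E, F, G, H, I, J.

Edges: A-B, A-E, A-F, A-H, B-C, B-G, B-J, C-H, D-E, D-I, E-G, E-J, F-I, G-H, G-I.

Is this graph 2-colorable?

No

The cycle F-I-D-E-A-F has odd length 5, so it cannot be 2-colored; at least 3 colors are needed.
So 2 colors are not enough.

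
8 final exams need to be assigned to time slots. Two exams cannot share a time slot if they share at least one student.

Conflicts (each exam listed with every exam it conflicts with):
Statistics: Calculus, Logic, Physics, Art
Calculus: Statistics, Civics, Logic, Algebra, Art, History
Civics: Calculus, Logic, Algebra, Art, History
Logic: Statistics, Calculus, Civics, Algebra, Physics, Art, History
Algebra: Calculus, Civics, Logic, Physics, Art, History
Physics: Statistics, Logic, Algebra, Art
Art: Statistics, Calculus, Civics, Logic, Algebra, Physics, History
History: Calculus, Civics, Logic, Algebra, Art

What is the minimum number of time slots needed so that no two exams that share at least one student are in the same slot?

6

Calculus, Civics, Logic, Algebra, Art, History pairwise conflict, so at least 6 time slots are needed.
6 time slots suffice: time slot 1 → {Logic}; time slot 2 → {Art}; time slot 3 → {Calculus, Physics}; time slot 4 → {Statistics, Algebra}; time slot 5 → {Civics}; time slot 6 → {History}. Every pair that conflicts lands in different time slots.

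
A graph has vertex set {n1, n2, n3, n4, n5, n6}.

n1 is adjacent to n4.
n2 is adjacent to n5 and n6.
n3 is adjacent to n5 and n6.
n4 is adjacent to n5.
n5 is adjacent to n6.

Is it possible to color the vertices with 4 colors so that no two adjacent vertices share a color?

The chromatic number is 3. n3, n5, n6 are mutually adjacent, so at least 3 colors are needed.
3 colors suffice: color 1 → {n1, n5}; color 2 → {n4, n6}; color 3 → {n2, n3}.
Since 4 ≥ 3, a proper 4-coloring certainly exists.

Yes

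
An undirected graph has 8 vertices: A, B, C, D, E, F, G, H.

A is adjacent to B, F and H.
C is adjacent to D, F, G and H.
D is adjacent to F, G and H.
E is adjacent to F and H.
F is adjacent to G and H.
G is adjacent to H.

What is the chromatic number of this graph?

5

C, D, F, G, H are mutually adjacent (a clique of size 5), so at least 5 colors are needed.
One proper 5-coloring: A=3, B=1, C=5, D=3, E=3, F=2, G=4, H=1. Each edge has distinct colors on its endpoints.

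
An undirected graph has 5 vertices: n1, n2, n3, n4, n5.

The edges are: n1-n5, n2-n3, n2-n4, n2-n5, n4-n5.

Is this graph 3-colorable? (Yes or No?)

The chromatic number is 3. n2, n4, n5 are pairwise adjacent, so at least 3 colors are needed.
3 colors suffice: n1=2, n2=2, n3=1, n4=3, n5=1.
That is already a proper 3-coloring.

Yes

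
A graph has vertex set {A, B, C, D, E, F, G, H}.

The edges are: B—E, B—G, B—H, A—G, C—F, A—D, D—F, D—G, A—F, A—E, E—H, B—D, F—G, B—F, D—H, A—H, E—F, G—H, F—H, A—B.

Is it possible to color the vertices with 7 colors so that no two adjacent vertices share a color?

Yes

The chromatic number is 6. A, B, D, F, G, H are pairwise adjacent (a clique of size 6), so at least 6 colors are needed.
6 colors suffice: color 1 → {F}; color 2 → {C, H}; color 3 → {A}; color 4 → {B}; color 5 → {E, G}; color 6 → {D}.
Since 7 ≥ 6, a proper 7-coloring certainly exists.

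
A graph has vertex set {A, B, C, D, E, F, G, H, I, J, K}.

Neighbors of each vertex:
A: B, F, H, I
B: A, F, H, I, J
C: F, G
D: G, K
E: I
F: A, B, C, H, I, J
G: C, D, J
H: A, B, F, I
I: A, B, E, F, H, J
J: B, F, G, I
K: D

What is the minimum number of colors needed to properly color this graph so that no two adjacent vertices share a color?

5

A, B, F, H, I are pairwise adjacent (a clique of size 5), so at least 5 colors are needed.
5 colors suffice: color 1 → {E, F, G, K}; color 2 → {C, D, I}; color 3 → {B}; color 4 → {H, J}; color 5 → {A}. Every edge joins two different colors.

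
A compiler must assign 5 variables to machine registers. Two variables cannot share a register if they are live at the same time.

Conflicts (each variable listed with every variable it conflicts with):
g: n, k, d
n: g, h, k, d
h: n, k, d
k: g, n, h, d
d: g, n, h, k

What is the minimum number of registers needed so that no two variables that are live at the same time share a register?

4

n, h, k, d all conflict with each other, so at least 4 registers are needed.
Using 4 registers: g=4, n=3, h=4, k=2, d=1. Each listed conflict is separated.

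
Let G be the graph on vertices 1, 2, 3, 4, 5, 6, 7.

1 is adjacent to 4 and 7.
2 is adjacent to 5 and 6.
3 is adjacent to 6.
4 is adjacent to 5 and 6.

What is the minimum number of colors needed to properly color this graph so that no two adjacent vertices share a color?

2

3 and 6 are adjacent, so at least 2 colors are needed.
2 colors suffice: color red → {1, 5, 6}; color blue → {2, 3, 4, 7}. Every edge joins two different colors.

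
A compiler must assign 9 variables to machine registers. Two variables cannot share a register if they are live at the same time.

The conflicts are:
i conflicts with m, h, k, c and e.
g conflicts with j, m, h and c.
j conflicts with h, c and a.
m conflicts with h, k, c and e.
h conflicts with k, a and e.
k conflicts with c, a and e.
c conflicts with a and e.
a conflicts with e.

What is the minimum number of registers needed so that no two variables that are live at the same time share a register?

i, m, k, c, e all conflict with each other, so at least 5 registers are needed.
Using 5 registers: i=5, g=2, j=3, m=4, h=1, k=2, c=1, a=4, e=3. Every pair that conflicts lands in different registers.

5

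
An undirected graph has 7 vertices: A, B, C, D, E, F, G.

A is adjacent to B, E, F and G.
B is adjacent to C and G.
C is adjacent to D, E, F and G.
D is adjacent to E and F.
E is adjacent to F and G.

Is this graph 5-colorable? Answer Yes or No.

The chromatic number is 4. C, D, E, F are mutually adjacent (a clique of size 4), so at least 4 colors are needed.
4 colors suffice: color 1 → {B, E}; color 2 → {A, C}; color 3 → {F, G}; color 4 → {D}.
Since 5 ≥ 4, a proper 5-coloring certainly exists.

Yes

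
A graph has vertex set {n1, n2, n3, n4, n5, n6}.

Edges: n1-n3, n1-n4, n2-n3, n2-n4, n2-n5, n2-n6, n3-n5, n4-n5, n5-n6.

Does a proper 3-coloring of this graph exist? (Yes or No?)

The chromatic number is 3. n2, n4, n5 are pairwise adjacent, so at least 3 colors are needed.
3 colors suffice: n1=R, n2=R, n3=G, n4=G, n5=B, n6=G.
That is already a proper 3-coloring.

Yes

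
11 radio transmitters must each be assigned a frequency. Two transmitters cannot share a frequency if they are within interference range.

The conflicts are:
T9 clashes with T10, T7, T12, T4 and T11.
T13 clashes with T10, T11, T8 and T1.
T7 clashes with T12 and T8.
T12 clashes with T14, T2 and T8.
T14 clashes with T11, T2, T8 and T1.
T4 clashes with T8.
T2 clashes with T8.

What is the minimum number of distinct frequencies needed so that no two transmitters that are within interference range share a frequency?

4

T12, T14, T2, T8 all conflict with each other, so at least 4 frequencies are needed.
4 frequencies suffice: T9=1, T13=2, T10=3, T7=3, T12=2, T14=3, T4=2, T11=4, T2=4, T8=1, T1=1. No two conflicting transmitters share a frequency.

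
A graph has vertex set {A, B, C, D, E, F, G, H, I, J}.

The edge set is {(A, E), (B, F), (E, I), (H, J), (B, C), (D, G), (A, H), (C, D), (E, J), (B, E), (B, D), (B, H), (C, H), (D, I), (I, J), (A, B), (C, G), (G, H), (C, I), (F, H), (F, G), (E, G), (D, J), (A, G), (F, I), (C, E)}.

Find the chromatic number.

F, G, H form a triangle, so at least 3 colors are needed.
One proper 3-coloring: A=green, B=blue, C=green, D=red, E=red, F=green, G=blue, H=red, I=blue, J=green. Every edge joins two different colors.

3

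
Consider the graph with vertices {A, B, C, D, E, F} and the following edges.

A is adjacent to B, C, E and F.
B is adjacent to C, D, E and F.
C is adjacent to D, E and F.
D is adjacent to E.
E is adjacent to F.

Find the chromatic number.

A, B, C, E, F form a clique, so at least 5 colors are needed.
One proper 5-coloring: A=4, B=3, C=1, D=4, E=2, F=5. Every edge joins two different colors.

5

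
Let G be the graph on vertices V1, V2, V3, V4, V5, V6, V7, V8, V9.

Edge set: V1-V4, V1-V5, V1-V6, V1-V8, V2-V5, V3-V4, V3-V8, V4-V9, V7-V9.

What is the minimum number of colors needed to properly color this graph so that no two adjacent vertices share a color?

V1 and V5 are adjacent, so at least 2 colors are needed.
One proper 2-coloring: V1=1, V2=1, V3=1, V4=2, V5=2, V6=2, V7=2, V8=2, V9=1. Each edge has distinct colors on its endpoints.

2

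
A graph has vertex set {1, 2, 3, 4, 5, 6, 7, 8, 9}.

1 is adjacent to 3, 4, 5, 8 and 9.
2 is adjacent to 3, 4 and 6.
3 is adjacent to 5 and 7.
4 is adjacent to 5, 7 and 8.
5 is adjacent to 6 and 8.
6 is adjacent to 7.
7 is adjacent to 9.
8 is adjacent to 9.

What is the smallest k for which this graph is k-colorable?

1, 4, 5, 8 form a clique, so at least 4 colors are needed.
4 colors suffice: 1=a, 2=a, 3=b, 4=b, 5=c, 6=b, 7=a, 8=d, 9=b. No two adjacent vertices share a color.

4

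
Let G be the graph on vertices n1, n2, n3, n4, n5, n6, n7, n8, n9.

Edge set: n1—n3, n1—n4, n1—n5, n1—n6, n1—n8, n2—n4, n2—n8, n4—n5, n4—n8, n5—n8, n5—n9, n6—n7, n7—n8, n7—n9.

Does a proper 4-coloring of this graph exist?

The chromatic number is 4. n1, n4, n5, n8 are mutually adjacent (a clique of size 4), so at least 4 colors are needed.
One proper 4-coloring: n1=2, n2=2, n3=1, n4=4, n5=3, n6=1, n7=2, n8=1, n9=1.
That is already a proper 4-coloring.

Yes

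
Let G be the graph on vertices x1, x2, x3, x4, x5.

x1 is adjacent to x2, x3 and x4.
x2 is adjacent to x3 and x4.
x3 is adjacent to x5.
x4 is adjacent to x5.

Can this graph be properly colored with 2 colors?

No

x1, x2, x3 are pairwise adjacent, so at least 3 colors are needed.
So 2 colors are not enough.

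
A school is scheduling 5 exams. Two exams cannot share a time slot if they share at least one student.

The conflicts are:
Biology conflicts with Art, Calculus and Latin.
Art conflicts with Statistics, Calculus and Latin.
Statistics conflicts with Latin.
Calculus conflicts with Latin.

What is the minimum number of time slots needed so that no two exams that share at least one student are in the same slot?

Biology, Art, Calculus, Latin are mutually in conflict, so at least 4 time slots are needed.
4 time slots suffice: time slot 1 → {Latin}; time slot 2 → {Art}; time slot 3 → {Biology, Statistics}; time slot 4 → {Calculus}. Every pair that conflicts lands in different time slots.

4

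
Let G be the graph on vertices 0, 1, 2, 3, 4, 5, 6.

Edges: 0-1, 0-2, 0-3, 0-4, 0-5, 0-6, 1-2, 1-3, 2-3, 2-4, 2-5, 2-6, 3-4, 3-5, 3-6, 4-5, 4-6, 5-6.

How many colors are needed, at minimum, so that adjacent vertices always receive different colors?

6

0, 2, 3, 4, 5, 6 are pairwise adjacent (a clique of size 6), so at least 6 colors are needed.
One proper 6-coloring: 0=green, 1=yellow, 2=blue, 3=red, 4=yellow, 5=orange, 6=purple. No two adjacent vertices share a color.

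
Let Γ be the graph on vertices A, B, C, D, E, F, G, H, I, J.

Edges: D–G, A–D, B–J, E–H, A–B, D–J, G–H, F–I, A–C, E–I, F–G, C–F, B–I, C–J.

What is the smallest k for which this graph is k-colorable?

The cycle E-I-F-G-H-E has odd length 5, so it cannot be 2-colored; at least 3 colors are needed.
3 colors suffice: color 1 → {B, D, E, F}; color 2 → {C, G, I}; color 3 → {A, H, J}. Every edge joins two different colors.

3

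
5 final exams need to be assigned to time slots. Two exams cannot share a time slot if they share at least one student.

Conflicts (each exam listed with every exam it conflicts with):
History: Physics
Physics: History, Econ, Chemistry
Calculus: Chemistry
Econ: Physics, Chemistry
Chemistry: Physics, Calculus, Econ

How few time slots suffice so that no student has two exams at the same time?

Physics, Econ, Chemistry all conflict with each other, so at least 3 time slots are needed.
3 time slots suffice: time slot 1 → {History, Chemistry}; time slot 2 → {Physics, Calculus}; time slot 3 → {Econ}. Every pair that conflicts lands in different time slots.

3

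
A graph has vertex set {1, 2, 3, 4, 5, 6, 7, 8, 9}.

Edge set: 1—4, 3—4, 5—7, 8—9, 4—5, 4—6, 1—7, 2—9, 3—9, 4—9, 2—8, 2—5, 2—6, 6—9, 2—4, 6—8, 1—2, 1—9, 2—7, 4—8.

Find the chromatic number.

2, 4, 6, 8, 9 form a clique, so at least 5 colors are needed.
One proper 5-coloring: 1=yellow, 2=red, 3=red, 4=blue, 5=green, 6=yellow, 7=blue, 8=purple, 9=green. Each edge has distinct colors on its endpoints.

5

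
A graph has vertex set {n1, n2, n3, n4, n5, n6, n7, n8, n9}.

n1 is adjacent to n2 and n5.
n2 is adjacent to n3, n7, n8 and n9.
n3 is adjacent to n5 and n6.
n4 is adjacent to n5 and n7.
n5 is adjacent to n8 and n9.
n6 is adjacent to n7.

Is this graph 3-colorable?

The chromatic number is 3. The cycle n3-n2-n7-n4-n5-n3 has odd length 5, so it cannot be 2-colored; at least 3 colors are needed.
A valid assignment using 3 colors: n1=blue, n2=red, n3=blue, n4=green, n5=red, n6=red, n7=blue, n8=blue, n9=blue.
That is already a proper 3-coloring.

Yes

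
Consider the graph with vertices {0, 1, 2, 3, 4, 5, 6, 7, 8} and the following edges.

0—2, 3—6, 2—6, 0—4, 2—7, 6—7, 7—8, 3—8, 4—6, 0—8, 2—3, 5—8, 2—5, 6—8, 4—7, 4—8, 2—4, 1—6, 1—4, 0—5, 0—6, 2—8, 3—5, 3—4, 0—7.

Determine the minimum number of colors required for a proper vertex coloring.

6

0, 2, 4, 6, 7, 8 are pairwise adjacent (a clique of size 6), so at least 6 colors are needed.
6 colors suffice: color red → {5, 6}; color blue → {1, 8}; color green → {2}; color yellow → {4}; color purple → {0, 3}; color orange → {7}. Each edge has distinct colors on its endpoints.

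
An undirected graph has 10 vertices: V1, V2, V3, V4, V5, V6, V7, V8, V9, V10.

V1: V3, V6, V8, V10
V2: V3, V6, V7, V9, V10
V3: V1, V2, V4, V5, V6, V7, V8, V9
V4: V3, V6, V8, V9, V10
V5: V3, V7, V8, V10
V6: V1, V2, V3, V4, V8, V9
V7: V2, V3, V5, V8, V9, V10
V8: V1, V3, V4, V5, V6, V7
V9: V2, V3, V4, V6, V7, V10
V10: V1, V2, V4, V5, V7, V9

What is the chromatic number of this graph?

4

V3, V4, V6, V8 are mutually adjacent (a clique of size 4), so at least 4 colors are needed.
4 colors suffice: color R → {V3, V10}; color B → {V8, V9}; color G → {V6, V7}; color Y → {V1, V2, V4, V5}. Every edge joins two different colors.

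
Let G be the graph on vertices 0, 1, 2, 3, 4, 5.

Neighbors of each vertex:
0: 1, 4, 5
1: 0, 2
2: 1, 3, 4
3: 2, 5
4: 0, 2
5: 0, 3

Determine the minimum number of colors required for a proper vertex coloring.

The cycle 2-1-0-5-3-2 has odd length 5, so it cannot be 2-colored; at least 3 colors are needed.
3 colors suffice: color red → {0, 2}; color blue → {1, 3, 4}; color green → {5}. Each edge has distinct colors on its endpoints.

3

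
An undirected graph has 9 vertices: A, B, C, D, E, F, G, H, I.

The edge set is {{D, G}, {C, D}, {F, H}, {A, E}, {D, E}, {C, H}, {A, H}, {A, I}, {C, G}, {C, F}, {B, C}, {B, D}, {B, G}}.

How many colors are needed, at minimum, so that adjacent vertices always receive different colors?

4

B, C, D, G are mutually adjacent (a clique of size 4), so at least 4 colors are needed.
A valid assignment using 4 colors: A=1, B=4, C=1, D=2, E=3, F=3, G=3, H=2, I=2. Every edge joins two different colors.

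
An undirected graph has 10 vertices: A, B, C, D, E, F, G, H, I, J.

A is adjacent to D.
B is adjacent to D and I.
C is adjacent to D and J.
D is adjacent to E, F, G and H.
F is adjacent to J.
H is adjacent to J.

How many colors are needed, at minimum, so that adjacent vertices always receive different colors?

F and J are adjacent, so at least 2 colors are needed.
One proper 2-coloring: A=2, B=2, C=2, D=1, E=2, F=2, G=2, H=2, I=1, J=1. Each edge has distinct colors on its endpoints.

2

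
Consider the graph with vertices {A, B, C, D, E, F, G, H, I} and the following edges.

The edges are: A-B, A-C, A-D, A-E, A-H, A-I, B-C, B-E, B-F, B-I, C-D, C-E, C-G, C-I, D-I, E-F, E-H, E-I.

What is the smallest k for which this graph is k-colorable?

A, B, C, E, I form a clique, so at least 5 colors are needed.
One proper 5-coloring: A=3, B=4, C=1, D=2, E=2, F=1, G=2, H=1, I=5. Every edge joins two different colors.

5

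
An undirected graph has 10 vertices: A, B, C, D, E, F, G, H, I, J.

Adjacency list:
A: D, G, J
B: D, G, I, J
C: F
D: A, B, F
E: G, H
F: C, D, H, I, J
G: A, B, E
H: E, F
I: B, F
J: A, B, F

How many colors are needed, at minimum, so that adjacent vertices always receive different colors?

2

F and I are adjacent, so at least 2 colors are needed.
2 colors suffice: A=1, B=1, C=2, D=2, E=1, F=1, G=2, H=2, I=2, J=2. Every edge joins two different colors.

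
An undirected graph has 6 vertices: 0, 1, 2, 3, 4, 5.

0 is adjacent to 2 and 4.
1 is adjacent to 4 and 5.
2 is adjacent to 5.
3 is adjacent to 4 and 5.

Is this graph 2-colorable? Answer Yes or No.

No

The cycle 5-2-0-4-1-5 has odd length 5, so it cannot be 2-colored; at least 3 colors are needed.
So 2 colors are not enough.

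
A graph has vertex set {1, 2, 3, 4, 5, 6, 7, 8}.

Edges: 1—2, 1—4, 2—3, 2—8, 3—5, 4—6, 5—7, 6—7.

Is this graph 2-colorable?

No

The cycle 2-1-4-6-7-5-3-2 has odd length 7, so it cannot be 2-colored; at least 3 colors are needed.
So 2 colors are not enough.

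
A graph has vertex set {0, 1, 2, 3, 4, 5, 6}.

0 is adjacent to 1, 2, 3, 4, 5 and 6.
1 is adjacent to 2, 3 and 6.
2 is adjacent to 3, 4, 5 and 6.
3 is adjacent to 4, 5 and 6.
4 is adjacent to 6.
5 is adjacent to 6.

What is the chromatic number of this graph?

0, 2, 3, 4, 6 form a clique, so at least 5 colors are needed.
5 colors suffice: color red → {6}; color blue → {0}; color green → {2}; color yellow → {3}; color purple → {1, 4, 5}. Every edge joins two different colors.

5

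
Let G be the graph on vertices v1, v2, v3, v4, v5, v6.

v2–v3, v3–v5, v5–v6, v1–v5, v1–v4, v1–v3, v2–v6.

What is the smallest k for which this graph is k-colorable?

3

v1, v3, v5 are pairwise adjacent, so at least 3 colors are needed.
3 colors suffice: v1=1, v2=1, v3=3, v4=2, v5=2, v6=3. No two adjacent vertices share a color.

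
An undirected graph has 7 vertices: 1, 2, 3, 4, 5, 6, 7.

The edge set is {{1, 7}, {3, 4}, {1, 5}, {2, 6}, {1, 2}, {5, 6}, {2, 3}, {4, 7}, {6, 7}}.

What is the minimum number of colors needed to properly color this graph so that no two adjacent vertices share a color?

The cycle 6-2-3-4-7-6 has odd length 5, so it cannot be 2-colored; at least 3 colors are needed.
3 colors suffice: 1=blue, 2=red, 3=blue, 4=green, 5=red, 6=blue, 7=red. Each edge has distinct colors on its endpoints.

3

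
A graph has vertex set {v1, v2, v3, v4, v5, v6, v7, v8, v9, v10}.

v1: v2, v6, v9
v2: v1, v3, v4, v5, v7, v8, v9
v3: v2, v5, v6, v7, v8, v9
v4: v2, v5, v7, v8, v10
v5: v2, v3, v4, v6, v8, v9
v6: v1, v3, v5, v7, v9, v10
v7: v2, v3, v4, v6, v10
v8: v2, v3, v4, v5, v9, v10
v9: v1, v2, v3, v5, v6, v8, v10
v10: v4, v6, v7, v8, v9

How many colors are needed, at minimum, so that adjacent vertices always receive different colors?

5

v2, v3, v5, v8, v9 are pairwise adjacent (a clique of size 5), so at least 5 colors are needed.
5 colors suffice: v1=green, v2=blue, v3=purple, v4=red, v5=yellow, v6=blue, v7=green, v8=green, v9=red, v10=yellow. Every edge joins two different colors.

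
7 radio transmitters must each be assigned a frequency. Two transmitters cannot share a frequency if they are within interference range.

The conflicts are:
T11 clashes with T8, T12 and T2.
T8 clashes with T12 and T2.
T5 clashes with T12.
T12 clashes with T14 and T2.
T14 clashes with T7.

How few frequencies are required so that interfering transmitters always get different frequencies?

T11, T8, T12, T2 all conflict with each other, so at least 4 frequencies are needed.
4 frequencies suffice: T11=4, T8=3, T5=2, T12=1, T14=2, T2=2, T7=1. No two conflicting transmitters share a frequency.

4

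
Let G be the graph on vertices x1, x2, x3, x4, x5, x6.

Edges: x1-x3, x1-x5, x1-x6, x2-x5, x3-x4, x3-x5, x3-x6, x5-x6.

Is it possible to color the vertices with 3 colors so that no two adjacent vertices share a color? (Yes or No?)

No

x1, x3, x5, x6 are mutually adjacent (a clique of size 4), so at least 4 colors are needed.
So 3 colors are not enough.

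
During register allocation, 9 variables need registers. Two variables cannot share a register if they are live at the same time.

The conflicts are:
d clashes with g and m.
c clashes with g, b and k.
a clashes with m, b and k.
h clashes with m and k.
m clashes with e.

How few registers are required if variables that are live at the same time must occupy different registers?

m and e conflict, so at least 2 registers are needed.
2 registers suffice: register 1 → {g, m, b, k}; register 2 → {d, c, a, h, e}. No two conflicting variables share a register.

2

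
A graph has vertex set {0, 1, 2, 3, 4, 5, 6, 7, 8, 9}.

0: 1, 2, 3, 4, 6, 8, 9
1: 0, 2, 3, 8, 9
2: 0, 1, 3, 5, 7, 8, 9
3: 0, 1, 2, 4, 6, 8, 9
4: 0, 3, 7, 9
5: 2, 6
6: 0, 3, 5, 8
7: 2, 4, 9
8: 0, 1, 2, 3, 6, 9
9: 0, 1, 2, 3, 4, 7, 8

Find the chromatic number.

6

0, 1, 2, 3, 8, 9 are mutually adjacent (a clique of size 6), so at least 6 colors are needed.
A valid assignment using 6 colors: 0=blue, 1=orange, 2=green, 3=yellow, 4=green, 5=blue, 6=red, 7=blue, 8=purple, 9=red. Every edge joins two different colors.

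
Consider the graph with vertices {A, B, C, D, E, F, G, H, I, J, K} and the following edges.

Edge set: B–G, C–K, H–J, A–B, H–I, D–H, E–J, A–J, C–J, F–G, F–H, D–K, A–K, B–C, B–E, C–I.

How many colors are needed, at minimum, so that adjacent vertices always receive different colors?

3

The cycle K-A-J-H-D-K has odd length 5, so it cannot be 2-colored; at least 3 colors are needed.
A valid assignment using 3 colors: A=2, B=1, C=2, D=3, E=2, F=1, G=2, H=2, I=1, J=1, K=1. No two adjacent vertices share a color.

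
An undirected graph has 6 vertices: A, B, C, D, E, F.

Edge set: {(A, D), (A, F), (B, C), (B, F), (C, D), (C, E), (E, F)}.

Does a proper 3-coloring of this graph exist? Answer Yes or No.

The chromatic number is 3. The cycle F-A-D-C-B-F has odd length 5, so it cannot be 2-colored; at least 3 colors are needed.
3 colors suffice: color red → {C, F}; color blue → {B, D, E}; color green → {A}.
That is already a proper 3-coloring.

Yes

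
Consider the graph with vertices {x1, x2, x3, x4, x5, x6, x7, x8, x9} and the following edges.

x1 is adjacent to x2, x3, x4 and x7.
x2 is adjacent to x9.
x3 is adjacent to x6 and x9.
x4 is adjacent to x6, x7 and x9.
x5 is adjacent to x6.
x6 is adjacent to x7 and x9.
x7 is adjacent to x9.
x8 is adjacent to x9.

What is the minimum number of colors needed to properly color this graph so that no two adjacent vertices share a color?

4

x4, x6, x7, x9 form a clique, so at least 4 colors are needed.
4 colors suffice: color 1 → {x1, x5, x9}; color 2 → {x2, x6, x8}; color 3 → {x3, x7}; color 4 → {x4}. Every edge joins two different colors.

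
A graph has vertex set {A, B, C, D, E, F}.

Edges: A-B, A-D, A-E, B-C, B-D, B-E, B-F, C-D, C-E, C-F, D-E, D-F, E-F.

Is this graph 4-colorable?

No

B, C, D, E, F form a clique, so at least 5 colors are needed.
So 4 colors are not enough.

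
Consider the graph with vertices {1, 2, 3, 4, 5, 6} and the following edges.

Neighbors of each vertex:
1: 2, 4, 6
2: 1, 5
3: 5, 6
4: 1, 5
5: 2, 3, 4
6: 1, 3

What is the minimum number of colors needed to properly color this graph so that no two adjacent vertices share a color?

3

The cycle 6-3-5-2-1-6 has odd length 5, so it cannot be 2-colored; at least 3 colors are needed.
3 colors suffice: color red → {1, 5}; color blue → {2, 3, 4}; color green → {6}. No two adjacent vertices share a color.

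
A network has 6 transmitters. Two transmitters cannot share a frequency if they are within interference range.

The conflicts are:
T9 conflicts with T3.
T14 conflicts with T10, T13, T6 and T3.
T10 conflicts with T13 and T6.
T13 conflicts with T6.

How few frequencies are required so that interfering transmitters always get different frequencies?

T14, T10, T13, T6 all conflict with each other, so at least 4 frequencies are needed.
A valid assignment using 4 frequencies: T9=1, T14=1, T10=3, T13=2, T6=4, T3=2. Each listed conflict is separated.

4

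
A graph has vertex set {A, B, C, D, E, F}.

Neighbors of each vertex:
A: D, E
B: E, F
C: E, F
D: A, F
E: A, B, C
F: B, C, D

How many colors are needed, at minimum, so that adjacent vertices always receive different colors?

The cycle D-A-E-B-F-D has odd length 5, so it cannot be 2-colored; at least 3 colors are needed.
3 colors suffice: A=2, B=2, C=2, D=3, E=1, F=1. Each edge has distinct colors on its endpoints.

3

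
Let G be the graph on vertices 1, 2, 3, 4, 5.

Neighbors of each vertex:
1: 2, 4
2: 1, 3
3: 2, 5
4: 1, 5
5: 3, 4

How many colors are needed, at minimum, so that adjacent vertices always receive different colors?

The cycle 5-4-1-2-3-5 has odd length 5, so it cannot be 2-colored; at least 3 colors are needed.
3 colors suffice: color a → {1, 3}; color b → {2, 5}; color c → {4}. Each edge has distinct colors on its endpoints.

3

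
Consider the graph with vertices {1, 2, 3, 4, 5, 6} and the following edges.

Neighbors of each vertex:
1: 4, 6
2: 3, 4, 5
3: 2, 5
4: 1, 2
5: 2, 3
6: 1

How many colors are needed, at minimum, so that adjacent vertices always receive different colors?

3

2, 3, 5 are mutually adjacent, so at least 3 colors are needed.
3 colors suffice: 1=red, 2=red, 3=green, 4=blue, 5=blue, 6=blue. Each edge has distinct colors on its endpoints.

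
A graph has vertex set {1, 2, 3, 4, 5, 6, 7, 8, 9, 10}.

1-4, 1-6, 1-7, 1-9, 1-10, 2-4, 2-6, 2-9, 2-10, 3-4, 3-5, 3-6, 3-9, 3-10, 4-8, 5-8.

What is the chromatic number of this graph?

2

5 and 8 are adjacent, so at least 2 colors are needed.
A valid assignment using 2 colors: 1=red, 2=red, 3=red, 4=blue, 5=blue, 6=blue, 7=blue, 8=red, 9=blue, 10=blue. No two adjacent vertices share a color.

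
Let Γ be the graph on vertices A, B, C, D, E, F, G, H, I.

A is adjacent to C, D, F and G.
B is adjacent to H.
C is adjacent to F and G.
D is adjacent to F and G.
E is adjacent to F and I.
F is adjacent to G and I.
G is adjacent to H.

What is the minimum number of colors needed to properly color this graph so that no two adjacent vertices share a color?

A, C, F, G are mutually adjacent (a clique of size 4), so at least 4 colors are needed.
4 colors suffice: color red → {F, H}; color blue → {B, E, G}; color green → {A, I}; color yellow → {C, D}. No two adjacent vertices share a color.

4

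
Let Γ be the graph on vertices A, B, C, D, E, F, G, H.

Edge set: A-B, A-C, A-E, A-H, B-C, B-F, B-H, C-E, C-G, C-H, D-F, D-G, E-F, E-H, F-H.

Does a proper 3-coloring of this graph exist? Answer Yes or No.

No

A, B, C, H are pairwise adjacent (a clique of size 4), so at least 4 colors are needed.
So 3 colors are not enough.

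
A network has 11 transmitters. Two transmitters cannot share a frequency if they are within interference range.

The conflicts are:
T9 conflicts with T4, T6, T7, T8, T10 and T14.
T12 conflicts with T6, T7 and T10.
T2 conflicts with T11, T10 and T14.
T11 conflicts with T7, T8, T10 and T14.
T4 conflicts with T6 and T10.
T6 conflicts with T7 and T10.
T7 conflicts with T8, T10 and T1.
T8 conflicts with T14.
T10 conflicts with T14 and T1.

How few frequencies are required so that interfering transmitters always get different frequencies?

4

T12, T6, T7, T10 all conflict with each other, so at least 4 frequencies are needed.
4 frequencies suffice: frequency 1 → {T8, T10}; frequency 2 → {T4, T7, T14}; frequency 3 → {T9, T12, T11, T1}; frequency 4 → {T2, T6}. No two conflicting transmitters share a frequency.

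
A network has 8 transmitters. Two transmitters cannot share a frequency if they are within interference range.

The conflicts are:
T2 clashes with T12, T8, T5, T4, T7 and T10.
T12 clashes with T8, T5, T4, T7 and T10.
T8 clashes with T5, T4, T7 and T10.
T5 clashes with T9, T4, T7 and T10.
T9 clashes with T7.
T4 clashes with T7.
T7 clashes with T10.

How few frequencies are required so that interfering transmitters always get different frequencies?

6

T2, T12, T8, T5, T7, T10 all conflict with each other, so at least 6 frequencies are needed.
6 frequencies suffice: frequency 1 → {T7}; frequency 2 → {T5}; frequency 3 → {T8, T9}; frequency 4 → {T2}; frequency 5 → {T12}; frequency 6 → {T4, T10}. No two conflicting transmitters share a frequency.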